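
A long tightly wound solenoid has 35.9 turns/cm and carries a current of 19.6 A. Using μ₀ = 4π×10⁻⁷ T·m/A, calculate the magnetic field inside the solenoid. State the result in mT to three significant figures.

Inside a long solenoid, B = μ₀nI.
B = (4π×10⁻⁷)(3.590×10^3 m⁻¹)(19.6 A) = 8.842×10^-2 T.

B ≈ 88.4 mT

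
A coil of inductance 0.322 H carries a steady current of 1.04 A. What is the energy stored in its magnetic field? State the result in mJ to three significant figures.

Stored magnetic energy: U = ½LI².
U = ½(0.322 H)(1.04 A)² = 0.1741 J.

U ≈ 174 mJ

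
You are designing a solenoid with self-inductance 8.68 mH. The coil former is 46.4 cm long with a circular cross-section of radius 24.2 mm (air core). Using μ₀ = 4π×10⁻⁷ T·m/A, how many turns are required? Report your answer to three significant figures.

A = πr² = π(2.420×10^-2 m)² = 1.840×10^-3 m².
From L = μ₀N²A/ℓ, N = √(Lℓ / (μ₀A)).
N = √[(8.680×10^-3)(0.464) / ((4π×10⁻⁷)×1.840×10^-3)] = √(1.742×10^6) ≈ 1319.8.

N ≈ 1320 turns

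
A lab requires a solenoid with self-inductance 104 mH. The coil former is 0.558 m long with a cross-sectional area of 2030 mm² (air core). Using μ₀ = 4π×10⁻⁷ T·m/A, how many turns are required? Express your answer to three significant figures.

N ≈ 4770 turns

A = 2030 mm² = 2.030×10^-3 m².
From L = μ₀N²A/ℓ, N = √(Lℓ / (μ₀A)).
N = √[(0.104)(0.558) / ((4π×10⁻⁷)×2.030×10^-3)] = √(2.2749×10^7) ≈ 4769.6.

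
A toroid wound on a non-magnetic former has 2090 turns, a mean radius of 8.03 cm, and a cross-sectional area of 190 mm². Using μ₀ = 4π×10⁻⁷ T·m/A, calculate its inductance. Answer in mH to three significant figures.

L ≈ 2.07 mH

For a thin toroid, L = μ₀N²A/(2πR).
L = (4π×10⁻⁷)(2090)²(1.900×10^-4) / (2π×8.030×10^-2 m) = 2.067×10^-3 H.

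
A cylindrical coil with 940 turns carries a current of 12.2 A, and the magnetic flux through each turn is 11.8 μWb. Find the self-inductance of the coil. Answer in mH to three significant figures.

Self-inductance is defined by L = NΦ_B/I (flux linkage over current).
L = (940)(1.180×10^-5 Wb)/(12.2 A) = 9.092×10^-4 H.

L ≈ 0.909 mH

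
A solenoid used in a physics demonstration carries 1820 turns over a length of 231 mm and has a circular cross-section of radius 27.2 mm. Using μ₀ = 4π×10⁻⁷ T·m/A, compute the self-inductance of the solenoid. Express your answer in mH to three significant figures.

A = πr² = π(2.720×10^-2 m)² = 2.324×10^-3 m².
For a long solenoid, L = μ₀N²A/ℓ.
L = (4π×10⁻⁷)(1820)²(2.324×10^-3)/(0.231 m) = 4.188×10^-2 H.

L ≈ 41.9 mH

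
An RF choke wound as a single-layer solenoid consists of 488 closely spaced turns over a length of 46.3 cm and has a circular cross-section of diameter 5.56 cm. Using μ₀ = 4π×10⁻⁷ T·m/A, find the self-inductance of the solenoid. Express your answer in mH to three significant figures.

A = π(d/2)² = π(2.780×10^-2 m)² = 2.428×10^-3 m².
For a long solenoid, L = μ₀N²A/ℓ.
L = (4π×10⁻⁷)(488)²(2.428×10^-3)/(0.463 m) = 1.569×10^-3 H.

L ≈ 1.57 mH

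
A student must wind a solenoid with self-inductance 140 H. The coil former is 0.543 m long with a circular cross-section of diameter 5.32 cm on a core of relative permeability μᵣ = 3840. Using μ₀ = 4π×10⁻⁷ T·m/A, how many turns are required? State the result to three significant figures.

A = π(d/2)² = π(2.660×10^-2 m)² = 2.223×10^-3 m².
From L = μ₀μᵣN²A/ℓ, N = √(Lℓ / (μ₀μᵣA)).
N = √[(140)(0.543) / ((4π×10⁻⁷)(3840)×2.223×10^-3)] = √(7.087×10^6) ≈ 2662.2.

N ≈ 2660 turns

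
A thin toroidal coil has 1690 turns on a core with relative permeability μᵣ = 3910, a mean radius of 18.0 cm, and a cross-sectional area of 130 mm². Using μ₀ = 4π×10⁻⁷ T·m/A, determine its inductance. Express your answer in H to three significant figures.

L ≈ 1.61 H

For a thin toroid, L = μ₀μᵣN²A/(2πR).
L = (4π×10⁻⁷)(3910)(1690)²(1.300×10^-4) / (2π×0.18 m) = 1.613 H.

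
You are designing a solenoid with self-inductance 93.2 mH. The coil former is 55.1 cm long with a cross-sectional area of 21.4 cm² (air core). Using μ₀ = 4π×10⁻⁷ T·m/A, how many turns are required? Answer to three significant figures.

A = 21.4 cm² = 2.140×10^-3 m².
From L = μ₀N²A/ℓ, N = √(Lℓ / (μ₀A)).
N = √[(9.320×10^-2)(0.551) / ((4π×10⁻⁷)×2.140×10^-3)] = √(1.910×10^7) ≈ 4369.9.

N ≈ 4370 turns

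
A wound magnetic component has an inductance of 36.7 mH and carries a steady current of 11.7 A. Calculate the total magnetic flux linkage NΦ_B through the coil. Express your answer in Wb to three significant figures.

NΦ_B ≈ 0.429 Wb

From L = NΦ_B/I, the flux linkage is NΦ_B = LI.
NΦ_B = (3.670×10^-2 H)(11.7 A) = 0.4294 Wb.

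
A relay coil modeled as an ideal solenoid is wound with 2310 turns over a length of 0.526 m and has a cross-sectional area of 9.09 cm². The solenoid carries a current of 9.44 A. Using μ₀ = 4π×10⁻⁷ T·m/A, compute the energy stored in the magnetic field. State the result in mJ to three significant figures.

U ≈ 516 mJ

A = 9.09 cm² = 9.090×10^-4 m².
L = μ₀N²A/ℓ = (4π×10⁻⁷)(2310)²(9.090×10^-4)/(0.526) = 1.159×10^-2 H.
U = ½LI² = ½(1.159×10^-2)(9.44)² = 0.5163 J.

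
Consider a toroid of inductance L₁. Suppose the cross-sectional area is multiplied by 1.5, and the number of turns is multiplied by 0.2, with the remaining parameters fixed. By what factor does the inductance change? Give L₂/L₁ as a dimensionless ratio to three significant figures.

L₂/L₁ = 0.0600

For a toroid, L ∝ μᵣN²A/R.
L₂/L₁ = (1.5) × (0.2)^2 = 0.0600.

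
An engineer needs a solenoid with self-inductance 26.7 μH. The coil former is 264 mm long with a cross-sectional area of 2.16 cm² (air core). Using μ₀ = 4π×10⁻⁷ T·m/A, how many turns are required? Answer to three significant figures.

N ≈ 161 turns

A = 2.16 cm² = 2.160×10^-4 m².
From L = μ₀N²A/ℓ, N = √(Lℓ / (μ₀A)).
N = √[(2.670×10^-5)(0.264) / ((4π×10⁻⁷)×2.160×10^-4)] = √(2.597×10^4) ≈ 161.1.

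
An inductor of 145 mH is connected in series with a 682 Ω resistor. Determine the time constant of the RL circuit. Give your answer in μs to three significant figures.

τ ≈ 213 μs

τ = L/R = (0.145 H)/(682 Ω) = 2.126×10^-4 s.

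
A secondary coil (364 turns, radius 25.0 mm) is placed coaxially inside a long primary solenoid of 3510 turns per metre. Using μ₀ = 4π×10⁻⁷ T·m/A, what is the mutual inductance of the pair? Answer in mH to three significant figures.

M ≈ 3.15 mH

The outer solenoid produces a uniform field B₁ = μ₀n₁I₁ across the inner coil,
so the flux linkage is N₂Φ = N₂B₁A₂ = μ₀n₁N₂A₂·I₁, giving M = μ₀n₁N₂A₂.
A₂ = πr² = π(2.500×10^-2 m)² = 1.963×10^-3 m².
M = (4π×10⁻⁷)(3510)(364)(1.963×10^-3) = 3.152×10^-3 H.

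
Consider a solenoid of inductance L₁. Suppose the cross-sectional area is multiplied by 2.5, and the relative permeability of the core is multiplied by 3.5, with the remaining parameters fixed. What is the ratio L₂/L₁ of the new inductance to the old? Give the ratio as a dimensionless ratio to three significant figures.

For a solenoid, L ∝ μᵣN²A/ℓ.
L₂/L₁ = (2.5) × (3.5) = 8.75.

L₂/L₁ = 8.75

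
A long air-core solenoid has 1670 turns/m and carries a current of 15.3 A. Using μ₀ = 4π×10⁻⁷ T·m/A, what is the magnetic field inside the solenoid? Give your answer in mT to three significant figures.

Inside a long solenoid, B = μ₀nI.
B = (4π×10⁻⁷)(1.670×10^3 m⁻¹)(15.3 A) = 3.211×10^-2 T.

B ≈ 32.1 mT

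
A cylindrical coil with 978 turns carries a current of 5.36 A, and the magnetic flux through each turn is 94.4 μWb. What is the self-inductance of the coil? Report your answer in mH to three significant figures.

L ≈ 17.2 mH

Self-inductance is defined by L = NΦ_B/I (flux linkage over current).
L = (978)(9.440×10^-5 Wb)/(5.36 A) = 1.722×10^-2 H.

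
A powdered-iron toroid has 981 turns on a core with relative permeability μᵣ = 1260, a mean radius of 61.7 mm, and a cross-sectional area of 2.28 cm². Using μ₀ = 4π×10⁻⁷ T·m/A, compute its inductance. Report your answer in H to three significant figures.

L ≈ 0.896 H

For a thin toroid, L = μ₀μᵣN²A/(2πR).
L = (4π×10⁻⁷)(1260)(981)²(2.280×10^-4) / (2π×6.170×10^-2 m) = 0.8962 H.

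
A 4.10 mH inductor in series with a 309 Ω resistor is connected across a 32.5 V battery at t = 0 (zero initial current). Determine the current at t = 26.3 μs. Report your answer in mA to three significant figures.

I ≈ 90.7 mA

τ = L/R = 4.100×10^-3/309 = 1.327×10^-5 s; final current I_∞ = ε/R = 32.5/309 = 0.1052 A.
I(t) = I_∞(1 − e^(−t/τ)) with t/τ = 1.982.
I = (0.1052)(1 − e^(−1.982)) = 9.069×10^-2 A.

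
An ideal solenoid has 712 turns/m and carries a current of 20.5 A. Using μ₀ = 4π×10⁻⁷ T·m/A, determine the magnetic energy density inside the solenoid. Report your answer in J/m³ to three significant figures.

B = μ₀nI = (4π×10⁻⁷)(712)(20.5) = 1.834×10^-2 T.
u = B²/(2μ₀) = (1.834×10^-2)²/(2×4π×10⁻⁷) = 133.9 J/m³.

u ≈ 134 J/m³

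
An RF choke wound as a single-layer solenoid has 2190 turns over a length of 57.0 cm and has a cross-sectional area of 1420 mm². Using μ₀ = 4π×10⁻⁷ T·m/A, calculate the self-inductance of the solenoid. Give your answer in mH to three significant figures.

L ≈ 15.0 mH

A = 1420 mm² = 1.420×10^-3 m².
For a long solenoid, L = μ₀N²A/ℓ.
L = (4π×10⁻⁷)(2190)²(1.420×10^-3)/(0.57 m) = 1.501×10^-2 H.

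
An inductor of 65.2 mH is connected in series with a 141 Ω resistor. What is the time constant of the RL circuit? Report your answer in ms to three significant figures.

τ = L/R = (6.520×10^-2 H)/(141 Ω) = 4.624×10^-4 s.

τ ≈ 0.462 ms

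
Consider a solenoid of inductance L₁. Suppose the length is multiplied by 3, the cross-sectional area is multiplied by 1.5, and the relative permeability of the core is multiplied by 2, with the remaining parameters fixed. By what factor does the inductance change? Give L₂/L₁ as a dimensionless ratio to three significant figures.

L₂/L₁ = 1.00

For a solenoid, L ∝ μᵣN²A/ℓ.
L₂/L₁ = (3)^-1 × (1.5) × (2) = 1.00.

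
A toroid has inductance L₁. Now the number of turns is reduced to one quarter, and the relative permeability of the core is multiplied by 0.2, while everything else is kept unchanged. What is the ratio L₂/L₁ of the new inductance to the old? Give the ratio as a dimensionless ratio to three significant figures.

For a toroid, L ∝ μᵣN²A/R.
L₂/L₁ = (0.25)^2 × (0.2) = 0.0125.

L₂/L₁ = 0.0125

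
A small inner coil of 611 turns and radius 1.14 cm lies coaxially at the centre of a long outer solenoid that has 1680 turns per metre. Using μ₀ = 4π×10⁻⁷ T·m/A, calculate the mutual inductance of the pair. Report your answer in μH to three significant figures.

M ≈ 527 μH

The outer solenoid produces a uniform field B₁ = μ₀n₁I₁ across the inner coil,
so the flux linkage is N₂Φ = N₂B₁A₂ = μ₀n₁N₂A₂·I₁, giving M = μ₀n₁N₂A₂.
A₂ = πr² = π(1.140×10^-2 m)² = 4.083×10^-4 m².
M = (4π×10⁻⁷)(1680)(611)(4.083×10^-4) = 5.266×10^-4 H.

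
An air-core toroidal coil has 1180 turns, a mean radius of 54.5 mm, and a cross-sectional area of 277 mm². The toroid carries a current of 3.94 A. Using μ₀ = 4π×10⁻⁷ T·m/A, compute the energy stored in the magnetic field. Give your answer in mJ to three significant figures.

L = μ₀N²A/(2πR) = (4π×10⁻⁷)(1180)²(2.770×10^-4)/(2π×5.450×10^-2) = 1.415×10^-3 H.
U = ½LI² = ½(1.415×10^-3)(3.94)² = 1.099×10^-2 J.

U ≈ 11.0 mJ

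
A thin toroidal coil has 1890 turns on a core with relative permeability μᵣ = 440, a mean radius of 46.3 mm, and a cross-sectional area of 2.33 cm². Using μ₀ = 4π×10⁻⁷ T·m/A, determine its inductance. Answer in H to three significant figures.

For a thin toroid, L = μ₀μᵣN²A/(2πR).
L = (4π×10⁻⁷)(440)(1890)²(2.330×10^-4) / (2π×4.630×10^-2 m) = 1.582 H.

L ≈ 1.58 H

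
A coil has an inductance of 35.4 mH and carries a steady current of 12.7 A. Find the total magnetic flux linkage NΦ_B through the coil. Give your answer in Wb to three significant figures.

NΦ_B ≈ 0.450 Wb

From L = NΦ_B/I, the flux linkage is NΦ_B = LI.
NΦ_B = (3.540×10^-2 H)(12.7 A) = 0.4496 Wb.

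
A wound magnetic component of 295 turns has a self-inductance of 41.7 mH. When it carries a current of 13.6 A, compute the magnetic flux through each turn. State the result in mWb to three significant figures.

From L = NΦ_B/I, the flux per turn is Φ_B = LI/N.
Φ_B = (4.170×10^-2 H)(13.6 A)/295 = 1.922×10^-3 Wb.

Φ_B ≈ 1.92 mWb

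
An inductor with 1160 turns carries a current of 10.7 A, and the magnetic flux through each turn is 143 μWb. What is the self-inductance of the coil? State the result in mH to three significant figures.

L ≈ 15.5 mH

Self-inductance is defined by L = NΦ_B/I (flux linkage over current).
L = (1160)(1.430×10^-4 Wb)/(10.7 A) = 1.550×10^-2 H.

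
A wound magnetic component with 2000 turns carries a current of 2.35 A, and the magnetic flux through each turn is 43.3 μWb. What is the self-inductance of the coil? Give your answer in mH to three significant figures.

Self-inductance is defined by L = NΦ_B/I (flux linkage over current).
L = (2000)(4.330×10^-5 Wb)/(2.35 A) = 3.685×10^-2 H.

L ≈ 36.9 mH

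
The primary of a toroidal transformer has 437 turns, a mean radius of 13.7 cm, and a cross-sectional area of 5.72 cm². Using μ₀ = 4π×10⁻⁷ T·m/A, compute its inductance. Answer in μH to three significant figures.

L ≈ 159 μH

For a thin toroid, L = μ₀N²A/(2πR).
L = (4π×10⁻⁷)(437)²(5.720×10^-4) / (2π×0.137 m) = 1.5947×10^-4 H.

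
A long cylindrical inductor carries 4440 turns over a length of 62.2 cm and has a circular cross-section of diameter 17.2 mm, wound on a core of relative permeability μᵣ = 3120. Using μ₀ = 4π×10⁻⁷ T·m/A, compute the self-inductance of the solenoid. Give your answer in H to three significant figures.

L ≈ 28.9 H

A = π(d/2)² = π(8.600×10^-3 m)² = 2.324×10^-4 m².
For a long solenoid, L = μ₀μᵣN²A/ℓ.
L = (4π×10⁻⁷)(3120)(4440)²(2.324×10^-4)/(0.622 m) = 28.87 H.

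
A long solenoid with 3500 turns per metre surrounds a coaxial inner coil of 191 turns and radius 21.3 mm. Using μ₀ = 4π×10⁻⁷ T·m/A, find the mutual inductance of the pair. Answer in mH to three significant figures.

M ≈ 1.20 mH

The outer solenoid produces a uniform field B₁ = μ₀n₁I₁ across the inner coil,
so the flux linkage is N₂Φ = N₂B₁A₂ = μ₀n₁N₂A₂·I₁, giving M = μ₀n₁N₂A₂.
A₂ = πr² = π(2.130×10^-2 m)² = 1.425×10^-3 m².
M = (4π×10⁻⁷)(3500)(191)(1.425×10^-3) = 1.197×10^-3 H.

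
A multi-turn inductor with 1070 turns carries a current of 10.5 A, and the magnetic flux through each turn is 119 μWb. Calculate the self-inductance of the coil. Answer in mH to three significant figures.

Self-inductance is defined by L = NΦ_B/I (flux linkage over current).
L = (1070)(1.190×10^-4 Wb)/(10.5 A) = 1.213×10^-2 H.

L ≈ 12.1 mH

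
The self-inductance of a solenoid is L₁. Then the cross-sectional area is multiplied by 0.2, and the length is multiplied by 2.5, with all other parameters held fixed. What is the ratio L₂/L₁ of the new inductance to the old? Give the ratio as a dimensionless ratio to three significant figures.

L₂/L₁ = 0.0800

For a solenoid, L ∝ μᵣN²A/ℓ.
L₂/L₁ = (0.2) × (2.5)^-1 = 0.0800.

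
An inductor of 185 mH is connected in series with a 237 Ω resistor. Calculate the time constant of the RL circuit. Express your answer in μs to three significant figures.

τ ≈ 781 μs

τ = L/R = (0.185 H)/(237 Ω) = 7.806×10^-4 s.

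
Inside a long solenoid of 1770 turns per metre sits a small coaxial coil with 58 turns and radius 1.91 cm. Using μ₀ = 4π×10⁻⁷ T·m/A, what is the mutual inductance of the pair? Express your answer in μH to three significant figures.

The outer solenoid produces a uniform field B₁ = μ₀n₁I₁ across the inner coil,
so the flux linkage is N₂Φ = N₂B₁A₂ = μ₀n₁N₂A₂·I₁, giving M = μ₀n₁N₂A₂.
A₂ = πr² = π(1.910×10^-2 m)² = 1.146×10^-3 m².
M = (4π×10⁻⁷)(1770)(58)(1.146×10^-3) = 1.479×10^-4 H.

M ≈ 148 μH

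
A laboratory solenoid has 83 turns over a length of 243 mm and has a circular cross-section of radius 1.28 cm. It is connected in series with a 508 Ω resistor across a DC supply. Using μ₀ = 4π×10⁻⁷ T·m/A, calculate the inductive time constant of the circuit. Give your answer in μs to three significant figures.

τ ≈ 0.0361 μs

A = πr² = π(1.280×10^-2 m)² = 5.147×10^-4 m².
L = μ₀N²A/ℓ = (4π×10⁻⁷)(83)²(5.147×10^-4)/(0.243) = 1.834×10^-5 H.
τ = L/R = (1.834×10^-5)/(508) = 3.610×10^-8 s.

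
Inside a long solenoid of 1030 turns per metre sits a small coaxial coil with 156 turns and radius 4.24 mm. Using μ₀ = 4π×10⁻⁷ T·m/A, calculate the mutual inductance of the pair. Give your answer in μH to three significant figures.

The outer solenoid produces a uniform field B₁ = μ₀n₁I₁ across the inner coil,
so the flux linkage is N₂Φ = N₂B₁A₂ = μ₀n₁N₂A₂·I₁, giving M = μ₀n₁N₂A₂.
A₂ = πr² = π(4.240×10^-3 m)² = 5.648×10^-5 m².
M = (4π×10⁻⁷)(1030)(156)(5.648×10^-5) = 1.140×10^-5 H.

M ≈ 11.4 μH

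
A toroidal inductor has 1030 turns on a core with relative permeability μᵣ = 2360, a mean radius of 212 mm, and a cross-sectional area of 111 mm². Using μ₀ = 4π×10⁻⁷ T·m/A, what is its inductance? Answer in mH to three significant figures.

For a thin toroid, L = μ₀μᵣN²A/(2πR).
L = (4π×10⁻⁷)(2360)(1030)²(1.110×10^-4) / (2π×0.212 m) = 0.2622 H.

L ≈ 262 mH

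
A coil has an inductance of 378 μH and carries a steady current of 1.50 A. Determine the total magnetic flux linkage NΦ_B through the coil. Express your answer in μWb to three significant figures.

NΦ_B ≈ 567 μWb

From L = NΦ_B/I, the flux linkage is NΦ_B = LI.
NΦ_B = (3.780×10^-4 H)(1.50 A) = 5.670×10^-4 Wb.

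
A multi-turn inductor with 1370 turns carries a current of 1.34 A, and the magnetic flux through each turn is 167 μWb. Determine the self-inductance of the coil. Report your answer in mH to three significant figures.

L ≈ 171 mH

Self-inductance is defined by L = NΦ_B/I (flux linkage over current).
L = (1370)(1.670×10^-4 Wb)/(1.34 A) = 0.1707 H.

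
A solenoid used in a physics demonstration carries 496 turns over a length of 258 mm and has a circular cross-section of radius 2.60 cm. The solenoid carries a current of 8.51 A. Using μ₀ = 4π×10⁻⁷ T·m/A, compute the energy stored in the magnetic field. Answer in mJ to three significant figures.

A = πr² = π(2.600×10^-2 m)² = 2.124×10^-3 m².
L = μ₀N²A/ℓ = (4π×10⁻⁷)(496)²(2.124×10^-3)/(0.258) = 2.5448×10^-3 H.
U = ½LI² = ½(2.5448×10^-3)(8.51)² = 9.2147×10^-2 J.

U ≈ 92.1 mJ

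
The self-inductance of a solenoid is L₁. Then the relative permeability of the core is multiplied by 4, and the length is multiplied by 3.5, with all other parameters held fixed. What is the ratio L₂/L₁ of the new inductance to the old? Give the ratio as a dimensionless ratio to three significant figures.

L₂/L₁ = 1.14

For a solenoid, L ∝ μᵣN²A/ℓ.
L₂/L₁ = (4) × (3.5)^-1 = 1.14.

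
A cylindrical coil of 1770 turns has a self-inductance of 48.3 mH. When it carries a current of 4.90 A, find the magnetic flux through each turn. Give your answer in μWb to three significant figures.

Φ_B ≈ 134 μWb

From L = NΦ_B/I, the flux per turn is Φ_B = LI/N.
Φ_B = (4.830×10^-2 H)(4.90 A)/1770 = 1.337×10^-4 Wb.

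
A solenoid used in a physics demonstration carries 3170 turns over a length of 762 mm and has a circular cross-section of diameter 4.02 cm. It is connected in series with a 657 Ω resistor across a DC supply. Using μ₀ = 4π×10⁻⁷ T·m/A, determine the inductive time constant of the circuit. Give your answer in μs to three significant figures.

τ ≈ 32.0 μs

A = π(d/2)² = π(2.010×10^-2 m)² = 1.269×10^-3 m².
L = μ₀N²A/ℓ = (4π×10⁻⁷)(3170)²(1.269×10^-3)/(0.762) = 2.103×10^-2 H.
τ = L/R = (2.103×10^-2)/(657) = 3.201×10^-5 s.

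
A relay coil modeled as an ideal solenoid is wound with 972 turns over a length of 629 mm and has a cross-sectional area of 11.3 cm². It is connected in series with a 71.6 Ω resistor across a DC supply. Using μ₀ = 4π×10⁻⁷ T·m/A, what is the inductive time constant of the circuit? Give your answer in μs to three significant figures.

A = 11.3 cm² = 1.130×10^-3 m².
L = μ₀N²A/ℓ = (4π×10⁻⁷)(972)²(1.130×10^-3)/(0.629) = 2.133×10^-3 H.
τ = L/R = (2.133×10^-3)/(71.6) = 2.979×10^-5 s.

τ ≈ 29.8 μs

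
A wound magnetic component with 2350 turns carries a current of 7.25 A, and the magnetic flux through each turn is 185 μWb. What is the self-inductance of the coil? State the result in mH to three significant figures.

Self-inductance is defined by L = NΦ_B/I (flux linkage over current).
L = (2350)(1.850×10^-4 Wb)/(7.25 A) = 5.997×10^-2 H.

L ≈ 60.0 mH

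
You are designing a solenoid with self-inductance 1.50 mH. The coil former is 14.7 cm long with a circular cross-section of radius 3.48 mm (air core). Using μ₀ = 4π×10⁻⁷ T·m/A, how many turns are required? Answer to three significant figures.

N ≈ 2150 turns

A = πr² = π(3.480×10^-3 m)² = 3.8046×10^-5 m².
From L = μ₀N²A/ℓ, N = √(Lℓ / (μ₀A)).
N = √[(1.500×10^-3)(0.147) / ((4π×10⁻⁷)×3.8046×10^-5)] = √(4.612×10^6) ≈ 2147.6.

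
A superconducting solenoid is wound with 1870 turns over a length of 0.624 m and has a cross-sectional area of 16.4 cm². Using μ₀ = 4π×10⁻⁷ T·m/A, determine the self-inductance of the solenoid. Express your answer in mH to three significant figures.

L ≈ 11.5 mH

A = 16.4 cm² = 1.640×10^-3 m².
For a long solenoid, L = μ₀N²A/ℓ.
L = (4π×10⁻⁷)(1870)²(1.640×10^-3)/(0.624 m) = 1.1549×10^-2 H.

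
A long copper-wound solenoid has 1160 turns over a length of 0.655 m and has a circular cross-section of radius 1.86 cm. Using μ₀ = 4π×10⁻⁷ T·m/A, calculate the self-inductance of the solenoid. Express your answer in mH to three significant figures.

L ≈ 2.81 mH

A = πr² = π(1.860×10^-2 m)² = 1.087×10^-3 m².
For a long solenoid, L = μ₀N²A/ℓ.
L = (4π×10⁻⁷)(1160)²(1.087×10^-3)/(0.655 m) = 2.806×10^-3 H.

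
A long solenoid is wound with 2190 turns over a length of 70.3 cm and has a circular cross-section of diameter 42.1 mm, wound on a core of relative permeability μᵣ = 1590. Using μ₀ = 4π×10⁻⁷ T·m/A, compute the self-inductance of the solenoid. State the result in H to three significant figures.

A = π(d/2)² = π(2.105×10^-2 m)² = 1.392×10^-3 m².
For a long solenoid, L = μ₀μᵣN²A/ℓ.
L = (4π×10⁻⁷)(1590)(2190)²(1.392×10^-3)/(0.703 m) = 18.98 H.

L ≈ 19.0 H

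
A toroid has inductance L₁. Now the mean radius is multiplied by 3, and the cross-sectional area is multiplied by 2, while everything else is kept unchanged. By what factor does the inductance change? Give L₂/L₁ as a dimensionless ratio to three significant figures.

For a toroid, L ∝ μᵣN²A/R.
L₂/L₁ = (3)^-1 × (2) = 0.667.

L₂/L₁ = 0.667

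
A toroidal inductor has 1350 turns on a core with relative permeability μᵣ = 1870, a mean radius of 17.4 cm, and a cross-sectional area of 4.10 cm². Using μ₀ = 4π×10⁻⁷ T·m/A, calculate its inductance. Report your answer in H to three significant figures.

For a thin toroid, L = μ₀μᵣN²A/(2πR).
L = (4π×10⁻⁷)(1870)(1350)²(4.100×10^-4) / (2π×0.174 m) = 1.606 H.

L ≈ 1.61 H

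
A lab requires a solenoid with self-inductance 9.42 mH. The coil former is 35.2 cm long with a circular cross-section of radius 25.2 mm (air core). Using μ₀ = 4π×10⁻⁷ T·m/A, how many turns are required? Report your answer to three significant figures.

N ≈ 1150 turns

A = πr² = π(2.520×10^-2 m)² = 1.995×10^-3 m².
From L = μ₀N²A/ℓ, N = √(Lℓ / (μ₀A)).
N = √[(9.420×10^-3)(0.352) / ((4π×10⁻⁷)×1.995×10^-3)] = √(1.323×10^6) ≈ 1150.0.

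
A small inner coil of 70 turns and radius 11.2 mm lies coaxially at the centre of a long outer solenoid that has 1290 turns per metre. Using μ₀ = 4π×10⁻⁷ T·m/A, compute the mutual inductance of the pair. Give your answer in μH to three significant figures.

M ≈ 44.7 μH

The outer solenoid produces a uniform field B₁ = μ₀n₁I₁ across the inner coil,
so the flux linkage is N₂Φ = N₂B₁A₂ = μ₀n₁N₂A₂·I₁, giving M = μ₀n₁N₂A₂.
A₂ = πr² = π(1.120×10^-2 m)² = 3.941×10^-4 m².
M = (4π×10⁻⁷)(1290)(70)(3.941×10^-4) = 4.472×10^-5 H.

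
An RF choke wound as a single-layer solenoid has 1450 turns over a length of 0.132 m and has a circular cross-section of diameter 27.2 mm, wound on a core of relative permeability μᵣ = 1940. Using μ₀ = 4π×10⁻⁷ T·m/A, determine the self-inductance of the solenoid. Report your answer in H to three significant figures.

L ≈ 22.6 H

A = π(d/2)² = π(1.360×10^-2 m)² = 5.811×10^-4 m².
For a long solenoid, L = μ₀μᵣN²A/ℓ.
L = (4π×10⁻⁷)(1940)(1450)²(5.811×10^-4)/(0.132 m) = 22.56 H.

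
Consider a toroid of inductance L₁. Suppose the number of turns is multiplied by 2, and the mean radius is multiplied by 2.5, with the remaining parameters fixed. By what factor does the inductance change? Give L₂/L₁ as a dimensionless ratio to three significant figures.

For a toroid, L ∝ μᵣN²A/R.
L₂/L₁ = (2)^2 × (2.5)^-1 = 1.60.

L₂/L₁ = 1.60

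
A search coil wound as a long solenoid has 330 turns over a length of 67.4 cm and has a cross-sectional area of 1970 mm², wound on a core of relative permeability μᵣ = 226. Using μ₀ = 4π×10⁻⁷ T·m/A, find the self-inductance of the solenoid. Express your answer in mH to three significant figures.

L ≈ 90.4 mH

A = 1970 mm² = 1.970×10^-3 m².
For a long solenoid, L = μ₀μᵣN²A/ℓ.
L = (4π×10⁻⁷)(226)(330)²(1.970×10^-3)/(0.674 m) = 9.040×10^-2 H.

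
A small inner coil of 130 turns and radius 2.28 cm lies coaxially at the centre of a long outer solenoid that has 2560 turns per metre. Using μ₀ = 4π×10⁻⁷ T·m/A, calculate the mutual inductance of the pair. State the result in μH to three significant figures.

The outer solenoid produces a uniform field B₁ = μ₀n₁I₁ across the inner coil,
so the flux linkage is N₂Φ = N₂B₁A₂ = μ₀n₁N₂A₂·I₁, giving M = μ₀n₁N₂A₂.
A₂ = πr² = π(2.280×10^-2 m)² = 1.633×10^-3 m².
M = (4π×10⁻⁷)(2560)(130)(1.633×10^-3) = 6.830×10^-4 H.

M ≈ 683 μH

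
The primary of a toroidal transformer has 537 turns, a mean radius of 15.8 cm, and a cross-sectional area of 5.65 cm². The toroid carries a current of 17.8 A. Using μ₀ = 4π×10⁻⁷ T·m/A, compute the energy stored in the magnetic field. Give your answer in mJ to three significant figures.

U ≈ 32.7 mJ

L = μ₀N²A/(2πR) = (4π×10⁻⁷)(537)²(5.650×10^-4)/(2π×0.158) = 2.062×10^-4 H.
U = ½LI² = ½(2.062×10^-4)(17.8)² = 3.267×10^-2 J.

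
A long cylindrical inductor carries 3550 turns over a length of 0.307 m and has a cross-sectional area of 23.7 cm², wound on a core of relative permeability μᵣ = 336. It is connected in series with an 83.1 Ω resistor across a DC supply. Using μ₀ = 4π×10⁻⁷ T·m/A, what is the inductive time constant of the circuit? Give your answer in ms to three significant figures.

τ ≈ 494 ms

A = 23.7 cm² = 2.370×10^-3 m².
L = μ₀μᵣN²A/ℓ = (4π×10⁻⁷)(336)(3550)²(2.370×10^-3)/(0.307) = 41.08 H.
τ = L/R = (41.08)/(83.1) = 0.4943 s.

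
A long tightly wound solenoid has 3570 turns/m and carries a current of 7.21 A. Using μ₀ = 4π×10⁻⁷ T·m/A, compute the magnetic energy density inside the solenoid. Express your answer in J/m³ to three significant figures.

u ≈ 416 J/m³

B = μ₀nI = (4π×10⁻⁷)(3.570×10^3)(7.21) = 3.2345×10^-2 T.
u = B²/(2μ₀) = (3.2345×10^-2)²/(2×4π×10⁻⁷) = 416.3 J/m³.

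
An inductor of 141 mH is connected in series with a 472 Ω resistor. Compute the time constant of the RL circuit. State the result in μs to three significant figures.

τ = L/R = (0.141 H)/(472 Ω) = 2.987×10^-4 s.

τ ≈ 299 μs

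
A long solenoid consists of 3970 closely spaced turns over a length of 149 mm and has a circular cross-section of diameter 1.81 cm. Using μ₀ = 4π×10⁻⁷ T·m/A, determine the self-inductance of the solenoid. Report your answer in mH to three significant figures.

L ≈ 34.2 mH

A = π(d/2)² = π(9.050×10^-3 m)² = 2.573×10^-4 m².
For a long solenoid, L = μ₀N²A/ℓ.
L = (4π×10⁻⁷)(3970)²(2.573×10^-4)/(0.149 m) = 3.420×10^-2 H.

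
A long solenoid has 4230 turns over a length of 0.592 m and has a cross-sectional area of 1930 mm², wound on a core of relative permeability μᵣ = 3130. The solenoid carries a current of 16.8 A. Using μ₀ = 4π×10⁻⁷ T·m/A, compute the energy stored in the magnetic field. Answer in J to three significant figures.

U ≈ 32400 J

A = 1930 mm² = 1.930×10^-3 m².
L = μ₀μᵣN²A/ℓ = (4π×10⁻⁷)(3130)(4230)²(1.930×10^-3)/(0.592) = 229.4 H.
U = ½LI² = ½(229.4)(16.8)² = 3.238×10^4 J.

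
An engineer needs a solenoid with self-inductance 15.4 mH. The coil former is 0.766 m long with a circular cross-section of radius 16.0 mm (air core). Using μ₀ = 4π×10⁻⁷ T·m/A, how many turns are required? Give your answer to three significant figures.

A = πr² = π(1.600×10^-2 m)² = 8.042×10^-4 m².
From L = μ₀N²A/ℓ, N = √(Lℓ / (μ₀A)).
N = √[(1.540×10^-2)(0.766) / ((4π×10⁻⁷)×8.042×10^-4)] = √(1.167×10^7) ≈ 3416.4.

N ≈ 3420 turns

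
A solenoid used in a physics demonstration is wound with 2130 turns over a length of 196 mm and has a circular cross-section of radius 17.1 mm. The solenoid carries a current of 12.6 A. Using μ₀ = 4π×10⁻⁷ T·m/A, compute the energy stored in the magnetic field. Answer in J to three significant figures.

A = πr² = π(1.710×10^-2 m)² = 9.186×10^-4 m².
L = μ₀N²A/ℓ = (4π×10⁻⁷)(2130)²(9.186×10^-4)/(0.196) = 2.672×10^-2 H.
U = ½LI² = ½(2.672×10^-2)(12.6)² = 2.121 J.

U ≈ 2.12 J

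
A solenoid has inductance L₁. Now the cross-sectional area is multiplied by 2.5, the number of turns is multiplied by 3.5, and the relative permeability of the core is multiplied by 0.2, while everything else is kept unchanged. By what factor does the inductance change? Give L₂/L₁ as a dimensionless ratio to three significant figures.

L₂/L₁ = 6.13

For a solenoid, L ∝ μᵣN²A/ℓ.
L₂/L₁ = (2.5) × (3.5)^2 × (0.2) = 6.13.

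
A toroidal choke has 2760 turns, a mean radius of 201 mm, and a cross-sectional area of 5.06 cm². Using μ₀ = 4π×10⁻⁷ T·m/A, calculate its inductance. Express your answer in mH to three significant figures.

For a thin toroid, L = μ₀N²A/(2πR).
L = (4π×10⁻⁷)(2760)²(5.060×10^-4) / (2π×0.201 m) = 3.835×10^-3 H.

L ≈ 3.84 mH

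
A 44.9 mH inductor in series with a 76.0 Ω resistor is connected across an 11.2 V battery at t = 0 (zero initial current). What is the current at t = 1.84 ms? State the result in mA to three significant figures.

τ = L/R = 4.490×10^-2/76.0 = 5.908×10^-4 s; final current I_∞ = ε/R = 11.2/76.0 = 0.1474 A.
I(t) = I_∞(1 − e^(−t/τ)) with t/τ = 3.114.
I = (0.1474)(1 − e^(−3.114)) = 0.1408 A.

I ≈ 141 mA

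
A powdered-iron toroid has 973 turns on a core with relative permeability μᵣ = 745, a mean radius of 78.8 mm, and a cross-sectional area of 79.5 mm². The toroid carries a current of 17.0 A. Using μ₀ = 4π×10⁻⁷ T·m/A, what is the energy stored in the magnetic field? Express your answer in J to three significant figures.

L = μ₀μᵣN²A/(2πR) = (4π×10⁻⁷)(745)(973)²(7.950×10^-5)/(2π×7.880×10^-2) = 0.1423 H.
U = ½LI² = ½(0.1423)(17.0)² = 20.56 J.

U ≈ 20.6 J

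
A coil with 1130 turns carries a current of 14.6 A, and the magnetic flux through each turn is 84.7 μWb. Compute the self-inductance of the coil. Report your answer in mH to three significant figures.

Self-inductance is defined by L = NΦ_B/I (flux linkage over current).
L = (1130)(8.470×10^-5 Wb)/(14.6 A) = 6.556×10^-3 H.

L ≈ 6.56 mH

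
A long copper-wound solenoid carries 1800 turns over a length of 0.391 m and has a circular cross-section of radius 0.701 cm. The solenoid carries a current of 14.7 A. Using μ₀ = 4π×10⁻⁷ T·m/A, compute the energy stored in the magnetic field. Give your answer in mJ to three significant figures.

U ≈ 174 mJ

A = πr² = π(7.010×10^-3 m)² = 1.544×10^-4 m².
L = μ₀N²A/ℓ = (4π×10⁻⁷)(1800)²(1.544×10^-4)/(0.391) = 1.608×10^-3 H.
U = ½LI² = ½(1.608×10^-3)(14.7)² = 0.1737 J.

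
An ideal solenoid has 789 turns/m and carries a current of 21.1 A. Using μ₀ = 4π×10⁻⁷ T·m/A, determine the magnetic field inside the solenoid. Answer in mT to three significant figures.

Inside a long solenoid, B = μ₀nI.
B = (4π×10⁻⁷)(789 m⁻¹)(21.1 A) = 2.092×10^-2 T.

B ≈ 20.9 mT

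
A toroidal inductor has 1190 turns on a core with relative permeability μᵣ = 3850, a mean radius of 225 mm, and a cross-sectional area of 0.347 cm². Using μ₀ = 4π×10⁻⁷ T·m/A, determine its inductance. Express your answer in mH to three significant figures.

For a thin toroid, L = μ₀μᵣN²A/(2πR).
L = (4π×10⁻⁷)(3850)(1190)²(3.470×10^-5) / (2π×0.225 m) = 0.1682 H.

L ≈ 168 mH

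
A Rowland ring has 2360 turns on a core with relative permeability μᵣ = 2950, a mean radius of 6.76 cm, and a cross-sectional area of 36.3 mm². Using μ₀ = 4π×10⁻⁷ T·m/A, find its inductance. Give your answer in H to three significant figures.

L ≈ 1.76 H

For a thin toroid, L = μ₀μᵣN²A/(2πR).
L = (4π×10⁻⁷)(2950)(2360)²(3.630×10^-5) / (2π×6.760×10^-2 m) = 1.7646 H.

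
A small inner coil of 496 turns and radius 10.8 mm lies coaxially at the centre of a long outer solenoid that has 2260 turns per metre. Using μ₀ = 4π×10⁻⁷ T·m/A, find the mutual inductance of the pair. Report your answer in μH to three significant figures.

M ≈ 516 μH

The outer solenoid produces a uniform field B₁ = μ₀n₁I₁ across the inner coil,
so the flux linkage is N₂Φ = N₂B₁A₂ = μ₀n₁N₂A₂·I₁, giving M = μ₀n₁N₂A₂.
A₂ = πr² = π(1.080×10^-2 m)² = 3.664×10^-4 m².
M = (4π×10⁻⁷)(2260)(496)(3.664×10^-4) = 5.162×10^-4 H.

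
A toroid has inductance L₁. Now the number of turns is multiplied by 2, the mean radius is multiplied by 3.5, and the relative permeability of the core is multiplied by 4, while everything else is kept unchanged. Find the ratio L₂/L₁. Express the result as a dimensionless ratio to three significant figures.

L₂/L₁ = 4.57

For a toroid, L ∝ μᵣN²A/R.
L₂/L₁ = (2)^2 × (3.5)^-1 × (4) = 4.57.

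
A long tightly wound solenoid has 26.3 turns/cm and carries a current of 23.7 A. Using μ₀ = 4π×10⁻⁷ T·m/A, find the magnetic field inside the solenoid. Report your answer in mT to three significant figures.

Inside a long solenoid, B = μ₀nI.
B = (4π×10⁻⁷)(2.630×10^3 m⁻¹)(23.7 A) = 7.833×10^-2 T.

B ≈ 78.3 mT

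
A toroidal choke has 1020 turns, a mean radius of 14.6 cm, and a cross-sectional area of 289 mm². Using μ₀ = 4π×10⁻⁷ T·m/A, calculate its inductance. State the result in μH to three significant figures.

L ≈ 412 μH

For a thin toroid, L = μ₀N²A/(2πR).
L = (4π×10⁻⁷)(1020)²(2.890×10^-4) / (2π×0.146 m) = 4.119×10^-4 H.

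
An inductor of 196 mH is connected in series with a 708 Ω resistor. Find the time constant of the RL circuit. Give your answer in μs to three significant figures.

τ = L/R = (0.196 H)/(708 Ω) = 2.768×10^-4 s.

τ ≈ 277 μs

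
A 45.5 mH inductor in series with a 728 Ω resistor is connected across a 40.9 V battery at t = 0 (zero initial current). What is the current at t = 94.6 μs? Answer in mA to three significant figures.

I ≈ 43.8 mA

τ = L/R = 4.550×10^-2/728 = 6.250×10^-5 s; final current I_∞ = ε/R = 40.9/728 = 5.618×10^-2 A.
I(t) = I_∞(1 − e^(−t/τ)) with t/τ = 1.514.
I = (5.618×10^-2)(1 − e^(−1.514)) = 4.381×10^-2 A.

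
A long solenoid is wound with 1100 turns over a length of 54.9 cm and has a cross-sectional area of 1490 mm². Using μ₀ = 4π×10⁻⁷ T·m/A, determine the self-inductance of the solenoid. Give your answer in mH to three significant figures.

A = 1490 mm² = 1.490×10^-3 m².
For a long solenoid, L = μ₀N²A/ℓ.
L = (4π×10⁻⁷)(1100)²(1.490×10^-3)/(0.549 m) = 4.127×10^-3 H.

L ≈ 4.13 mH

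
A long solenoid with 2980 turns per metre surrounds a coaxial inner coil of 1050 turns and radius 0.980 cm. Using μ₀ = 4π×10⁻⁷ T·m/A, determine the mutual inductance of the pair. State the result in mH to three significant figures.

The outer solenoid produces a uniform field B₁ = μ₀n₁I₁ across the inner coil,
so the flux linkage is N₂Φ = N₂B₁A₂ = μ₀n₁N₂A₂·I₁, giving M = μ₀n₁N₂A₂.
A₂ = πr² = π(9.800×10^-3 m)² = 3.017×10^-4 m².
M = (4π×10⁻⁷)(2980)(1050)(3.017×10^-4) = 1.186×10^-3 H.

M ≈ 1.19 mH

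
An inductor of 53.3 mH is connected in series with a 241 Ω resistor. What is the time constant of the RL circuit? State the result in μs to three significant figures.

τ = L/R = (5.330×10^-2 H)/(241 Ω) = 2.212×10^-4 s.

τ ≈ 221 μs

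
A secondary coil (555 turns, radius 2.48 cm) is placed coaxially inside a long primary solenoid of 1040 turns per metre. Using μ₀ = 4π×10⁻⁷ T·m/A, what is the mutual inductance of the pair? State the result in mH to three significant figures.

M ≈ 1.40 mH

The outer solenoid produces a uniform field B₁ = μ₀n₁I₁ across the inner coil,
so the flux linkage is N₂Φ = N₂B₁A₂ = μ₀n₁N₂A₂·I₁, giving M = μ₀n₁N₂A₂.
A₂ = πr² = π(2.480×10^-2 m)² = 1.932×10^-3 m².
M = (4π×10⁻⁷)(1040)(555)(1.932×10^-3) = 1.401×10^-3 H.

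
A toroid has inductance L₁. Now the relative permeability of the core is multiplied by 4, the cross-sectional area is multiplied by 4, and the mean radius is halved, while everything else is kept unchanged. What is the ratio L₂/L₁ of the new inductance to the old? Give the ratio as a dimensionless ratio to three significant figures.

L₂/L₁ = 32.0

For a toroid, L ∝ μᵣN²A/R.
L₂/L₁ = (4) × (4) × (0.5)^-1 = 32.0.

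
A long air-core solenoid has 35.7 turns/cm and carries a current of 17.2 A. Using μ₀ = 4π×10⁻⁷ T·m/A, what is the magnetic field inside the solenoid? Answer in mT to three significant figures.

Inside a long solenoid, B = μ₀nI.
B = (4π×10⁻⁷)(3.570×10^3 m⁻¹)(17.2 A) = 7.716×10^-2 T.

B ≈ 77.2 mT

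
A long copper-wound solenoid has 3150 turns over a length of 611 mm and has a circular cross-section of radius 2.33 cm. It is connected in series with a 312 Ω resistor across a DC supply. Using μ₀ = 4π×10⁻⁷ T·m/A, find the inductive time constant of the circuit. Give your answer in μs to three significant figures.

A = πr² = π(2.330×10^-2 m)² = 1.706×10^-3 m².
L = μ₀N²A/ℓ = (4π×10⁻⁷)(3150)²(1.706×10^-3)/(0.611) = 3.481×10^-2 H.
τ = L/R = (3.481×10^-2)/(312) = 1.116×10^-4 s.

τ ≈ 112 μs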